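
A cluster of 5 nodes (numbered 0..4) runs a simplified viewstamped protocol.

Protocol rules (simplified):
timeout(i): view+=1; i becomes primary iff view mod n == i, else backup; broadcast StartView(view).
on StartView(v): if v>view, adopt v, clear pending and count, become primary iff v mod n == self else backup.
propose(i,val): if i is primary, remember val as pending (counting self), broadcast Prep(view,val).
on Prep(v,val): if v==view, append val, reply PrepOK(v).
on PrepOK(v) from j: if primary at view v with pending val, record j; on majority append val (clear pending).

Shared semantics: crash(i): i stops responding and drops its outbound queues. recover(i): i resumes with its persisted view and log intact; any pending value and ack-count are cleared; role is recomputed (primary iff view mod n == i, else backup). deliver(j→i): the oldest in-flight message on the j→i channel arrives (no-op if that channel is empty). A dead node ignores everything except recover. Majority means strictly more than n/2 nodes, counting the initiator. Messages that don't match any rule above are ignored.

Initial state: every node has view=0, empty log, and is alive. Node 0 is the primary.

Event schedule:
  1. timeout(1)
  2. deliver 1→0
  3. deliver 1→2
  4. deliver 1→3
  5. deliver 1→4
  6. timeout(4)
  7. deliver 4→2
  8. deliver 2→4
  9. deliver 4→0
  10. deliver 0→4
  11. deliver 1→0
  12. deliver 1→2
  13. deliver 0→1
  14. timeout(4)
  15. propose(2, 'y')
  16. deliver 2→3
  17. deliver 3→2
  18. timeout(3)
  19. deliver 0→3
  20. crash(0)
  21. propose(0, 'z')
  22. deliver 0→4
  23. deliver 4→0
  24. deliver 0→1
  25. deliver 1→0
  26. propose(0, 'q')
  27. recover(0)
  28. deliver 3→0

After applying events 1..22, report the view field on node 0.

2

[1] timeout(1) → N1(prim v1 [-])
[2] deliver 1→0 → N0(back v1 [-])
[3] deliver 1→2 → N2(back v1 [-])
[4] deliver 1→3 → N3(back v1 [-])
[5] deliver 1→4 → N4(back v1 [-])
[6] timeout(4) → N4(back v2 [-])
[7] deliver 4→2 → N2(prim v2 [-])
[8] deliver 2→4 → ∅
[9] deliver 4→0 → N0(back v2 [-])
[10] deliver 0→4 → ∅
[11] deliver 1→0 → ∅
[12] deliver 1→2 → ∅
[13] deliver 0→1 → ∅
[14] timeout(4) → N4(back v3 [-])
[15] propose(2,'y') → ∅
[16] deliver 2→3 → ∅
[17] deliver 3→2 → ∅
[18] timeout(3) → N3(back v2 [-])
[19] deliver 0→3 → ∅
[20] crash(0) → N0(✗back v2 [-])
[21] propose(0,'z') → ∅
[22] deliver 0→4 → ∅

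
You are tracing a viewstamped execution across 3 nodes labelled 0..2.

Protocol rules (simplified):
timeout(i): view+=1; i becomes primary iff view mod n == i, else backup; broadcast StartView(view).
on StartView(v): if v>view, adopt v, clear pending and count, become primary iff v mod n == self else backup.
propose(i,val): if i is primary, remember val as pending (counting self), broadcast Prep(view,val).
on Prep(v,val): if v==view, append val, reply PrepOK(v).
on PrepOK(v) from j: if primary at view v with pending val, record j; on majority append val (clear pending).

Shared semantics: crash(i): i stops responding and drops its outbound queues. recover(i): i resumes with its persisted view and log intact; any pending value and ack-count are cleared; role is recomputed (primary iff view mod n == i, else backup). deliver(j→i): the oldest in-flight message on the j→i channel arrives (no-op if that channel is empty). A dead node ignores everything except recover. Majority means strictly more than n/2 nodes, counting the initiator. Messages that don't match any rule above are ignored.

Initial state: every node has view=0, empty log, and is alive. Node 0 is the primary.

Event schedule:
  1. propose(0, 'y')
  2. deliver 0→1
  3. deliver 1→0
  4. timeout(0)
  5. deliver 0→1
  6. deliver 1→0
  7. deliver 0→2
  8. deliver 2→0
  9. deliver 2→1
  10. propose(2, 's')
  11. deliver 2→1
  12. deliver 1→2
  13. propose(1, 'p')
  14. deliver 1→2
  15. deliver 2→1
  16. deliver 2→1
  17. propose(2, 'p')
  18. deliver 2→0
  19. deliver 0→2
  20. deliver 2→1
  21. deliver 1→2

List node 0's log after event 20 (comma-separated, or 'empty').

y

1. propose(0,'y'):  nop
2. deliver 0→1:  <1:back v0 y>
3. deliver 1→0:  <0:prim v0 y>
4. timeout(0):  <0:back v1 y>
5. deliver 0→1:  <1:prim v1 y>
6. deliver 1→0:  nop
7. deliver 0→2:  <2:back v0 y>
8. deliver 2→0:  nop
9. deliver 2→1:  nop
10. propose(2,'s'):  nop
11. deliver 2→1:  nop
12. deliver 1→2:  nop
13. propose(1,'p'):  nop
14. deliver 1→2:  nop
15. deliver 2→1:  nop
16. deliver 2→1:  nop
17. propose(2,'p'):  nop
18. deliver 2→0:  nop
19. deliver 0→2:  <2:back v1 y>
20. deliver 2→1:  nop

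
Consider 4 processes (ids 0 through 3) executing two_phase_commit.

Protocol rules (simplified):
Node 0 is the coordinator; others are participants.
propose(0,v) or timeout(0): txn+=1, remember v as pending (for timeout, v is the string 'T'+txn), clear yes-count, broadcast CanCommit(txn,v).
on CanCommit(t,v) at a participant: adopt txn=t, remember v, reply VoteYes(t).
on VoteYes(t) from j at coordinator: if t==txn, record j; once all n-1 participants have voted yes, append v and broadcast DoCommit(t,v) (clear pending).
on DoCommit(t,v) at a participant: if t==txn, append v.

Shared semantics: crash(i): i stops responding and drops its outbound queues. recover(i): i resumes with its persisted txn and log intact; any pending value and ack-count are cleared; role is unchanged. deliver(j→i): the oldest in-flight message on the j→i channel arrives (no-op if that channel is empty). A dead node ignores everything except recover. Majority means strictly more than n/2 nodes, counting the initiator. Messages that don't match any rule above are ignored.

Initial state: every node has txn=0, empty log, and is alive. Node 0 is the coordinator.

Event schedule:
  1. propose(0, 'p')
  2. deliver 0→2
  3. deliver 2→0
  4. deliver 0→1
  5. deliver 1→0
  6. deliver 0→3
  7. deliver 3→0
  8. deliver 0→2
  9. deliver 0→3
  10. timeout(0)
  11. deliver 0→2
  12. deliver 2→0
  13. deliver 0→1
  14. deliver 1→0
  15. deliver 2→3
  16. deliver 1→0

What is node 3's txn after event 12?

[1] propose(0,'p') → N0(coor t1 [-])
[2] deliver 0→2 → N2(part t1 [-])
[3] deliver 2→0 → ∅
[4] deliver 0→1 → N1(part t1 [-])
[5] deliver 1→0 → ∅
[6] deliver 0→3 → N3(part t1 [-])
[7] deliver 3→0 → N0(coor t1 [p])
[8] deliver 0→2 → N2(part t1 [p])
[9] deliver 0→3 → N3(part t1 [p])
[10] timeout(0) → N0(coor t2 [p])
[11] deliver 0→2 → N2(part t2 [p])
[12] deliver 2→0 → ∅

1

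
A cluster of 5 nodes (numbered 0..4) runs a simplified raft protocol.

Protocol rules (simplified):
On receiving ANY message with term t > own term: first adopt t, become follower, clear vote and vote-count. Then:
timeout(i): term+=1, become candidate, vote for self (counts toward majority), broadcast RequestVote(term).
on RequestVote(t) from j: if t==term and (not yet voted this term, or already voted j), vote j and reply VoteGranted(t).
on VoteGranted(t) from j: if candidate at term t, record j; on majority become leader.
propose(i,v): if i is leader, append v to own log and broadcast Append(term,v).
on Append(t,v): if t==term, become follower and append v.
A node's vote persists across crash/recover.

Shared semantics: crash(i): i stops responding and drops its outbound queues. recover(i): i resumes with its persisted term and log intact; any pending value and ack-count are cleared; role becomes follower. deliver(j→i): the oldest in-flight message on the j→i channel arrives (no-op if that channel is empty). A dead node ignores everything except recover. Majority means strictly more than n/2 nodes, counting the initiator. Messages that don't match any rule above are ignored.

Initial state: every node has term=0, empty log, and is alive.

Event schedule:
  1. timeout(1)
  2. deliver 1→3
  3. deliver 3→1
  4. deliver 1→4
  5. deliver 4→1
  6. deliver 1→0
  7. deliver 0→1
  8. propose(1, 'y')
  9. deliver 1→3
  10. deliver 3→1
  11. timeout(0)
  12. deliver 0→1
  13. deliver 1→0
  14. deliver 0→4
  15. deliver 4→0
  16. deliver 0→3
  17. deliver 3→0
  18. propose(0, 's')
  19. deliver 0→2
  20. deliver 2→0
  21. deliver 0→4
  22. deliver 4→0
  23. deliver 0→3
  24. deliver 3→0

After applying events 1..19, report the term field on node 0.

2

after 1 — timeout(1): n1:cand/t1/[-]
after 2 — deliver 1→3: n3:foll/t1/[-]
after 3 — deliver 3→1: ·
after 4 — deliver 1→4: n4:foll/t1/[-]
after 5 — deliver 4→1: n1:lead/t1/[-]
after 6 — deliver 1→0: n0:foll/t1/[-]
after 7 — deliver 0→1: ·
after 8 — propose(1,'y'): n1:lead/t1/[y]
after 9 — deliver 1→3: n3:foll/t1/[y]
after 10 — deliver 3→1: ·
after 11 — timeout(0): n0:cand/t2/[-]
after 12 — deliver 0→1: n1:foll/t2/[y]
after 13 — deliver 1→0: ·
after 14 — deliver 0→4: n4:foll/t2/[-]
after 15 — deliver 4→0: ·
after 16 — deliver 0→3: n3:foll/t2/[y]
after 17 — deliver 3→0: n0:lead/t2/[-]
after 18 — propose(0,'s'): n0:lead/t2/[s]
after 19 — deliver 0→2: n2:foll/t2/[-]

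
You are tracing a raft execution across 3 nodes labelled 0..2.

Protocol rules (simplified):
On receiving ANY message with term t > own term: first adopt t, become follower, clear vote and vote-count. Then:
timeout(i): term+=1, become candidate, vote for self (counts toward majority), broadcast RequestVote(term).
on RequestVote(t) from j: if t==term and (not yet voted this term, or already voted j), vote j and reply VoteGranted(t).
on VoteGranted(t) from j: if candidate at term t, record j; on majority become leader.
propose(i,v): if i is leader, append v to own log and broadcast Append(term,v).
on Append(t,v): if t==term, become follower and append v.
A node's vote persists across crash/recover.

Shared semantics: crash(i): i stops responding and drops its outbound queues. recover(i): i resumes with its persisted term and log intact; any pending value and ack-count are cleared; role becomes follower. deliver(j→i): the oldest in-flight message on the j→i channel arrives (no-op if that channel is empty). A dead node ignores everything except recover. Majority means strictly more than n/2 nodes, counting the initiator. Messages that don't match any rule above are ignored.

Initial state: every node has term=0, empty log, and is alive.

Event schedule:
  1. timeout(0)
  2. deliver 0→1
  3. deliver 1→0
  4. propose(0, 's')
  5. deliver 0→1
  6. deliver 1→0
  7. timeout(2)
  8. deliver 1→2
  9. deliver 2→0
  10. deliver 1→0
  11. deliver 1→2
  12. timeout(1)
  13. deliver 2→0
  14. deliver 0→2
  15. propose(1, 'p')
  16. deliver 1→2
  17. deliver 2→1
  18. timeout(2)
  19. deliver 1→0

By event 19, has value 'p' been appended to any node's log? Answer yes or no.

after 1 — timeout(0): n0:cand/t1/[-]
after 2 — deliver 0→1: n1:foll/t1/[-]
after 3 — deliver 1→0: n0:lead/t1/[-]
after 4 — propose(0,'s'): n0:lead/t1/[s]
after 5 — deliver 0→1: n1:foll/t1/[s]
after 6 — deliver 1→0: ·
after 7 — timeout(2): n2:cand/t1/[-]
after 8 — deliver 1→2: ·
after 9 — deliver 2→0: ·
after 10 — deliver 1→0: ·
after 11 — deliver 1→2: ·
after 12 — timeout(1): n1:cand/t2/[s]
after 13 — deliver 2→0: ·
after 14 — deliver 0→2: ·
after 15 — propose(1,'p'): ·
after 16 — deliver 1→2: n2:foll/t2/[-]
after 17 — deliver 2→1: ·
after 18 — timeout(2): n2:cand/t3/[-]
after 19 — deliver 1→0: n0:foll/t2/[s]

no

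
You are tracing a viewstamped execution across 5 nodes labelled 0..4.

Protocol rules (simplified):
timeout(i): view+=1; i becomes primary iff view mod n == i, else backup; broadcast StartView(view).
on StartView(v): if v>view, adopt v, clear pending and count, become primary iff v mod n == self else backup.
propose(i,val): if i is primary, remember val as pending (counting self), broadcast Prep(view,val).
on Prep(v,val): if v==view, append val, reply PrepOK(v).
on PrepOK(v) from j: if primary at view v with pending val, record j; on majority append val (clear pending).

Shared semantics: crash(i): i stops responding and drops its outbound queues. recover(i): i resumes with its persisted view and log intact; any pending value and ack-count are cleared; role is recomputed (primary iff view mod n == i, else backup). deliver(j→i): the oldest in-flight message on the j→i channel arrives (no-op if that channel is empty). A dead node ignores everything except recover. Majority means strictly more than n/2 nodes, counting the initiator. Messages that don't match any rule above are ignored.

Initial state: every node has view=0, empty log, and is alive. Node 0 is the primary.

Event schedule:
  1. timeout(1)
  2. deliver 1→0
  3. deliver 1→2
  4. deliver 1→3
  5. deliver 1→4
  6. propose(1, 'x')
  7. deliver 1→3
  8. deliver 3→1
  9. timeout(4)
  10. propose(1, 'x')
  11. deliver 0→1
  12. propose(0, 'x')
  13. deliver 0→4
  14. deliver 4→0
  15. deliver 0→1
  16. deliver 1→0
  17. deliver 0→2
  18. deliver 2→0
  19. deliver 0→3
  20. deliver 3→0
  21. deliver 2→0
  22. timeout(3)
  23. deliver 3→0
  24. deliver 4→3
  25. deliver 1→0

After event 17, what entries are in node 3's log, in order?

step 1 timeout(1): 1={prim,v=1,log=-}
step 2 deliver 1→0: 0={back,v=1,log=-}
step 3 deliver 1→2: 2={back,v=1,log=-}
step 4 deliver 1→3: 3={back,v=1,log=-}
step 5 deliver 1→4: 4={back,v=1,log=-}
step 6 propose(1,'x'): —
step 7 deliver 1→3: 3={back,v=1,log=x}
step 8 deliver 3→1: —
step 9 timeout(4): 4={back,v=2,log=-}
step 10 propose(1,'x'): —
step 11 deliver 0→1: —
step 12 propose(0,'x'): —
step 13 deliver 0→4: —
step 14 deliver 4→0: 0={back,v=2,log=-}
step 15 deliver 0→1: —
step 16 deliver 1→0: —
step 17 deliver 0→2: —

x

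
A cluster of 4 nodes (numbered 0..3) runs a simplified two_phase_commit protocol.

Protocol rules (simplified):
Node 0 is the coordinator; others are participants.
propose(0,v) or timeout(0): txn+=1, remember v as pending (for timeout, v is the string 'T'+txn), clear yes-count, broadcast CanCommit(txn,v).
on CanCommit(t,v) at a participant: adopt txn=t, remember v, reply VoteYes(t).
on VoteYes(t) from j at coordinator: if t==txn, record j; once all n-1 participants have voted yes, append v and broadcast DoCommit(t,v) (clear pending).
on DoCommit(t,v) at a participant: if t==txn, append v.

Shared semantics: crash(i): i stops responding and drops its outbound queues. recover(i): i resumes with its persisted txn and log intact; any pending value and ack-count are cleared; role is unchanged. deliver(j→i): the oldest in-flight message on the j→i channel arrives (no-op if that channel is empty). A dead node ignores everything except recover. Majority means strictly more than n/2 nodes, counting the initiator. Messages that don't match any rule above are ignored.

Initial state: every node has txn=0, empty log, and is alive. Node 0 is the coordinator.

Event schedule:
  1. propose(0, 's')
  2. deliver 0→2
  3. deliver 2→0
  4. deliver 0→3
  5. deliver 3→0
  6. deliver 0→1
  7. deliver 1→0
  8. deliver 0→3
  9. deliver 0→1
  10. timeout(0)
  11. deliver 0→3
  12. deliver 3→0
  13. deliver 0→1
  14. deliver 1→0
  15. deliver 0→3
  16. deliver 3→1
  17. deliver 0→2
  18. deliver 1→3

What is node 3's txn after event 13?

step 1 propose(0,'s'): 0={coor,t=1,log=-}
step 2 deliver 0→2: 2={part,t=1,log=-}
step 3 deliver 2→0: —
step 4 deliver 0→3: 3={part,t=1,log=-}
step 5 deliver 3→0: —
step 6 deliver 0→1: 1={part,t=1,log=-}
step 7 deliver 1→0: 0={coor,t=1,log=s}
step 8 deliver 0→3: 3={part,t=1,log=s}
step 9 deliver 0→1: 1={part,t=1,log=s}
step 10 timeout(0): 0={coor,t=2,log=s}
step 11 deliver 0→3: 3={part,t=2,log=s}
step 12 deliver 3→0: —
step 13 deliver 0→1: 1={part,t=2,log=s}

2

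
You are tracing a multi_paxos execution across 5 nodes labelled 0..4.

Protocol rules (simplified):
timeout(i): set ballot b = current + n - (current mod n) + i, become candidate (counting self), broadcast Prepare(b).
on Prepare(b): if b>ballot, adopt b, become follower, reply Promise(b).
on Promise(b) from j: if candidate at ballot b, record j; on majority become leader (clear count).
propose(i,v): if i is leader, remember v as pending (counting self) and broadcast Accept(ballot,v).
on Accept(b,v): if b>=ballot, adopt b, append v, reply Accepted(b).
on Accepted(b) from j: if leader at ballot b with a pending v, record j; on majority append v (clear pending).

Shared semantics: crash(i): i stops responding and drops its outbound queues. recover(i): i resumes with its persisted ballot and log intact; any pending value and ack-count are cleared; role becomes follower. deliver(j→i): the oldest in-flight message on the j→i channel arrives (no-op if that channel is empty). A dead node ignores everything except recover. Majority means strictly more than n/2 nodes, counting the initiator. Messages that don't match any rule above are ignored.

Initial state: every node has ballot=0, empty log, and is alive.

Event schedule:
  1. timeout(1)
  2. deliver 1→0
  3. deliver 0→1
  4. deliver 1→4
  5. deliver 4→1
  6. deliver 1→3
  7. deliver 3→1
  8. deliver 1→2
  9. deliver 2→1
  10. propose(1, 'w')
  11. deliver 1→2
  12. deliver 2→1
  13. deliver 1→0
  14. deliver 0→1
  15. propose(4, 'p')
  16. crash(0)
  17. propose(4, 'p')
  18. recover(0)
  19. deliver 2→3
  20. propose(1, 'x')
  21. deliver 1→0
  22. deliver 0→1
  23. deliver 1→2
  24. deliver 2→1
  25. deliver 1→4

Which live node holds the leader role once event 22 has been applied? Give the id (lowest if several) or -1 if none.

1

1. timeout(1):  <1:cand b6 ->
2. deliver 1→0:  <0:foll b6 ->
3. deliver 0→1:  nop
4. deliver 1→4:  <4:foll b6 ->
5. deliver 4→1:  <1:lead b6 ->
6. deliver 1→3:  <3:foll b6 ->
7. deliver 3→1:  nop
8. deliver 1→2:  <2:foll b6 ->
9. deliver 2→1:  nop
10. propose(1,'w'):  nop
11. deliver 1→2:  <2:foll b6 w>
12. deliver 2→1:  nop
13. deliver 1→0:  <0:foll b6 w>
14. deliver 0→1:  <1:lead b6 w>
15. propose(4,'p'):  nop
16. crash(0):  <0:✗foll b6 w>
17. propose(4,'p'):  nop
18. recover(0):  <0:foll b6 w>
19. deliver 2→3:  nop
20. propose(1,'x'):  nop
21. deliver 1→0:  <0:foll b6 w,x>
22. deliver 0→1:  nop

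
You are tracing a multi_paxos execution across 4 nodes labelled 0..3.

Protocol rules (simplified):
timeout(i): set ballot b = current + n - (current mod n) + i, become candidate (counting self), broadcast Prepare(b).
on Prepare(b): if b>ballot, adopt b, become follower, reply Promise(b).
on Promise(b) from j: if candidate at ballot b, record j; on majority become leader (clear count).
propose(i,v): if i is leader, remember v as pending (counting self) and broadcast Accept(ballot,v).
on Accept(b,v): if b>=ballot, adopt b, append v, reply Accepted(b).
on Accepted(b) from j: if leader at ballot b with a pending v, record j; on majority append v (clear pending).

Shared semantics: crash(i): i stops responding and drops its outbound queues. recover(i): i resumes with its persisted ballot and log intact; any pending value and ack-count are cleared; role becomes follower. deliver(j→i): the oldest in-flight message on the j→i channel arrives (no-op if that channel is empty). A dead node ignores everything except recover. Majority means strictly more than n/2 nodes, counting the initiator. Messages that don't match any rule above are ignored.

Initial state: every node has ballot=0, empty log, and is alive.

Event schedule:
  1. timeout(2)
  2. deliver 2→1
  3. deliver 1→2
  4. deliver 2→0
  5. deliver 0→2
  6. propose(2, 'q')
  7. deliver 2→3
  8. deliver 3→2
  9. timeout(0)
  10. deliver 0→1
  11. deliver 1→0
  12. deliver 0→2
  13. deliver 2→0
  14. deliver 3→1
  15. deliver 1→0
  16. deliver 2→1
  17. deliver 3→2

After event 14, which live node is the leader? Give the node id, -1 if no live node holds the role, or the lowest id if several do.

-1

step 1 timeout(2): 2={cand,b=6,log=-}
step 2 deliver 2→1: 1={foll,b=6,log=-}
step 3 deliver 1→2: —
step 4 deliver 2→0: 0={foll,b=6,log=-}
step 5 deliver 0→2: 2={lead,b=6,log=-}
step 6 propose(2,'q'): —
step 7 deliver 2→3: 3={foll,b=6,log=-}
step 8 deliver 3→2: —
step 9 timeout(0): 0={cand,b=8,log=-}
step 10 deliver 0→1: 1={foll,b=8,log=-}
step 11 deliver 1→0: —
step 12 deliver 0→2: 2={foll,b=8,log=-}
step 13 deliver 2→0: —
step 14 deliver 3→1: —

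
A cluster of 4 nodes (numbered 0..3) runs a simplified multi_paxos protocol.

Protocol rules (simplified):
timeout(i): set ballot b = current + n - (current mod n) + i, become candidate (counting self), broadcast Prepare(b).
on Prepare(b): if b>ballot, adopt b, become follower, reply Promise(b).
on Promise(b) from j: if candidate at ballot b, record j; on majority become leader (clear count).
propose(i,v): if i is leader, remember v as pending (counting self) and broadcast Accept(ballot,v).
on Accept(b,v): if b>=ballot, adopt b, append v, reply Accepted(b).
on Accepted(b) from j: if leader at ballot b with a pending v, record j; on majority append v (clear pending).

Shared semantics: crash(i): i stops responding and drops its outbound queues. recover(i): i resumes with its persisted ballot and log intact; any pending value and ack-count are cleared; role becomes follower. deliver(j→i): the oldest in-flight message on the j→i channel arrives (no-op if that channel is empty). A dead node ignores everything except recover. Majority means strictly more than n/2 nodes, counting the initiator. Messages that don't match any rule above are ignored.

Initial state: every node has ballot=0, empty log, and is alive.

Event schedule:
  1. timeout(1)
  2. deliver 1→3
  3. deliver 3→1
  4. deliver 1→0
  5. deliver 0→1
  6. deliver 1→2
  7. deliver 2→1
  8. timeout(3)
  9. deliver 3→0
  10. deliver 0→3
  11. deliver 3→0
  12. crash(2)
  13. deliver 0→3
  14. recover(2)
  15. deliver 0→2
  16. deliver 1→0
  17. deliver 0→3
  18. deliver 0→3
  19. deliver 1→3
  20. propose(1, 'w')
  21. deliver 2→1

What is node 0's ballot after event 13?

11

e1 timeout(1): 1[cand,b=5,-]
e2 deliver 1→3: 3[foll,b=5,-]
e3 deliver 3→1: ·
e4 deliver 1→0: 0[foll,b=5,-]
e5 deliver 0→1: 1[lead,b=5,-]
e6 deliver 1→2: 2[foll,b=5,-]
e7 deliver 2→1: ·
e8 timeout(3): 3[cand,b=11,-]
e9 deliver 3→0: 0[foll,b=11,-]
e10 deliver 0→3: ·
e11 deliver 3→0: ·
e12 crash(2): 2[✗foll,b=5,-]
e13 deliver 0→3: ·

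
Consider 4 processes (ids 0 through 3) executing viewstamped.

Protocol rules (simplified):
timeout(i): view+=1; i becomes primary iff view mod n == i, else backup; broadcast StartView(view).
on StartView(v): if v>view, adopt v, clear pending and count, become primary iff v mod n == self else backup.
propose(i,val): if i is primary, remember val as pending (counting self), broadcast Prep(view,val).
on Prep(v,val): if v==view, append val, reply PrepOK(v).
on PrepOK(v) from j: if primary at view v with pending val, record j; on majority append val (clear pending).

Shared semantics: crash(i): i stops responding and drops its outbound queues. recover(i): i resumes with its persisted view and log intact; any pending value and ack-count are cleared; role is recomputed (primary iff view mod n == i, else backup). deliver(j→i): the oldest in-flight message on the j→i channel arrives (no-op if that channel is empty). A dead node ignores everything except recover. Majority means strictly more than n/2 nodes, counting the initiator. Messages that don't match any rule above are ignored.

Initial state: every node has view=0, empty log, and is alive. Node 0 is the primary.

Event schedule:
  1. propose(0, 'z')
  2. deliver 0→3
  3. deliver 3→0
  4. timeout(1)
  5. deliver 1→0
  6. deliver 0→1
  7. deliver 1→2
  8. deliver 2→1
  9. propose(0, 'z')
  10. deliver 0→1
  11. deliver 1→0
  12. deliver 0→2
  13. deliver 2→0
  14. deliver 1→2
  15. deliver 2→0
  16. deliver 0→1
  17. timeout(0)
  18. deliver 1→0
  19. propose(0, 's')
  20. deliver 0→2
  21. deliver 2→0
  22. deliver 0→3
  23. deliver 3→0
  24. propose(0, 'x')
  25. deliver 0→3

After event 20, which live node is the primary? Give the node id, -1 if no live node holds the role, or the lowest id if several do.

[1] propose(0,'z') → ∅
[2] deliver 0→3 → N3(back v0 [z])
[3] deliver 3→0 → ∅
[4] timeout(1) → N1(prim v1 [-])
[5] deliver 1→0 → N0(back v1 [-])
[6] deliver 0→1 → ∅
[7] deliver 1→2 → N2(back v1 [-])
[8] deliver 2→1 → ∅
[9] propose(0,'z') → ∅
[10] deliver 0→1 → ∅
[11] deliver 1→0 → ∅
[12] deliver 0→2 → ∅
[13] deliver 2→0 → ∅
[14] deliver 1→2 → ∅
[15] deliver 2→0 → ∅
[16] deliver 0→1 → ∅
[17] timeout(0) → N0(back v2 [-])
[18] deliver 1→0 → ∅
[19] propose(0,'s') → ∅
[20] deliver 0→2 → N2(prim v2 [-])

1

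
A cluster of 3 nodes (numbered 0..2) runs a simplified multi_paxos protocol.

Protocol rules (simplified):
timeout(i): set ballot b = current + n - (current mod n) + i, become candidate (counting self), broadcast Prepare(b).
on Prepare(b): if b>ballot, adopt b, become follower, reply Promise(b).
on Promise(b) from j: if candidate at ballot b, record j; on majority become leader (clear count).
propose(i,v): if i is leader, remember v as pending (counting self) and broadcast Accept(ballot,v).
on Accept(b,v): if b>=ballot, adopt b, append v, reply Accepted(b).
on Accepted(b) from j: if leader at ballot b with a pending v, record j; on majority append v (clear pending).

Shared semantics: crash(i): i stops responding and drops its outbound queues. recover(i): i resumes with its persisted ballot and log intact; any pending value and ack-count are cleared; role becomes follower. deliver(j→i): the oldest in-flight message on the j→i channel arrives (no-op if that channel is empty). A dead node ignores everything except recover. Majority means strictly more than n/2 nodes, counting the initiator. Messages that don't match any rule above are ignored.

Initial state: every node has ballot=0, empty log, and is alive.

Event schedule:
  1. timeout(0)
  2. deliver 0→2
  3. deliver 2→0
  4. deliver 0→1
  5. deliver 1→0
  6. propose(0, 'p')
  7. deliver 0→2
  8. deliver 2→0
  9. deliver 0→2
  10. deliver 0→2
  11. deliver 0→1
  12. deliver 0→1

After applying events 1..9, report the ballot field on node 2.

step 1 timeout(0): 0={cand,b=3,log=-}
step 2 deliver 0→2: 2={foll,b=3,log=-}
step 3 deliver 2→0: 0={lead,b=3,log=-}
step 4 deliver 0→1: 1={foll,b=3,log=-}
step 5 deliver 1→0: —
step 6 propose(0,'p'): —
step 7 deliver 0→2: 2={foll,b=3,log=p}
step 8 deliver 2→0: 0={lead,b=3,log=p}
step 9 deliver 0→2: —

3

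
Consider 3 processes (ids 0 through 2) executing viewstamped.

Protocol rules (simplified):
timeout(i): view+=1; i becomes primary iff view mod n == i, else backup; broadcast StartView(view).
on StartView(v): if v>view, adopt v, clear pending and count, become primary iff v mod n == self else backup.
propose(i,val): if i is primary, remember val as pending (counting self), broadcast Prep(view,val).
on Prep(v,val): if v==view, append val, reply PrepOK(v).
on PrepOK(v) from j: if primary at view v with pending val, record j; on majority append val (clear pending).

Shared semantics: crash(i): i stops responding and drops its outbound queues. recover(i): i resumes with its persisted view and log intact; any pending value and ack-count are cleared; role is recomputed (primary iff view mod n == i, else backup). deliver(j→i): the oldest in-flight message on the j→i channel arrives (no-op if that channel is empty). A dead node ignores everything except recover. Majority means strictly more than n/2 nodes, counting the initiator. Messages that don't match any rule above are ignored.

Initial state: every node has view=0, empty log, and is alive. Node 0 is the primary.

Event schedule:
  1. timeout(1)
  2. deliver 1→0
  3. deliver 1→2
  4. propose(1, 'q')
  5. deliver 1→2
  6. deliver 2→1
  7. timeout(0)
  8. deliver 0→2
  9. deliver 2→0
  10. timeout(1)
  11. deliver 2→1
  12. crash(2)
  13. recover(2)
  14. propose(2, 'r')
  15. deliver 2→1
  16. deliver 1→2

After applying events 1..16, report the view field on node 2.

2

1. timeout(1):  <1:prim v1 ->
2. deliver 1→0:  <0:back v1 ->
3. deliver 1→2:  <2:back v1 ->
4. propose(1,'q'):  nop
5. deliver 1→2:  <2:back v1 q>
6. deliver 2→1:  <1:prim v1 q>
7. timeout(0):  <0:back v2 ->
8. deliver 0→2:  <2:prim v2 q>
9. deliver 2→0:  nop
10. timeout(1):  <1:back v2 q>
11. deliver 2→1:  nop
12. crash(2):  <2:✗prim v2 q>
13. recover(2):  <2:prim v2 q>
14. propose(2,'r'):  nop
15. deliver 2→1:  <1:back v2 q,r>
16. deliver 1→2:  nop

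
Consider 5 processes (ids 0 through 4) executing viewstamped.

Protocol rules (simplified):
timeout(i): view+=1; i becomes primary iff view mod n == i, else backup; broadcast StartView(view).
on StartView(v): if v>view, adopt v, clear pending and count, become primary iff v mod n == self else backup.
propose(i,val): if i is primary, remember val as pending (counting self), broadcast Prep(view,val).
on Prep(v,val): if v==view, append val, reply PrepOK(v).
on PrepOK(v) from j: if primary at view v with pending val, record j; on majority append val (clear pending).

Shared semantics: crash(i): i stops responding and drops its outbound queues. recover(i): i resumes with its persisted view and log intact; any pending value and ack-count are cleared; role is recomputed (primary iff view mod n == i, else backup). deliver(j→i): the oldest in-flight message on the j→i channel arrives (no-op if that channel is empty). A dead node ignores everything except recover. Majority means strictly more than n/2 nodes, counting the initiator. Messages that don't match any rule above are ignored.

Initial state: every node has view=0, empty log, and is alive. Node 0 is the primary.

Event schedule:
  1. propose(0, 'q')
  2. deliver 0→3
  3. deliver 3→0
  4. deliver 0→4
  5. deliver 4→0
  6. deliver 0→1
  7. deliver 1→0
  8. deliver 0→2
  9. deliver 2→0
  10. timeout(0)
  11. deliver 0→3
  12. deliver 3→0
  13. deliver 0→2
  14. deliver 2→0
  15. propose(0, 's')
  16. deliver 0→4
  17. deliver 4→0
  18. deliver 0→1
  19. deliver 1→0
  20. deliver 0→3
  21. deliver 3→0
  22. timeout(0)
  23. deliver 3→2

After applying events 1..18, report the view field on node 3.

1

after 1 — propose(0,'q'): ·
after 2 — deliver 0→3: n3:back/v0/[q]
after 3 — deliver 3→0: ·
after 4 — deliver 0→4: n4:back/v0/[q]
after 5 — deliver 4→0: n0:prim/v0/[q]
after 6 — deliver 0→1: n1:back/v0/[q]
after 7 — deliver 1→0: ·
after 8 — deliver 0→2: n2:back/v0/[q]
after 9 — deliver 2→0: ·
after 10 — timeout(0): n0:back/v1/[q]
after 11 — deliver 0→3: n3:back/v1/[q]
after 12 — deliver 3→0: ·
after 13 — deliver 0→2: n2:back/v1/[q]
after 14 — deliver 2→0: ·
after 15 — propose(0,'s'): ·
after 16 — deliver 0→4: n4:back/v1/[q]
after 17 — deliver 4→0: ·
after 18 — deliver 0→1: n1:prim/v1/[q]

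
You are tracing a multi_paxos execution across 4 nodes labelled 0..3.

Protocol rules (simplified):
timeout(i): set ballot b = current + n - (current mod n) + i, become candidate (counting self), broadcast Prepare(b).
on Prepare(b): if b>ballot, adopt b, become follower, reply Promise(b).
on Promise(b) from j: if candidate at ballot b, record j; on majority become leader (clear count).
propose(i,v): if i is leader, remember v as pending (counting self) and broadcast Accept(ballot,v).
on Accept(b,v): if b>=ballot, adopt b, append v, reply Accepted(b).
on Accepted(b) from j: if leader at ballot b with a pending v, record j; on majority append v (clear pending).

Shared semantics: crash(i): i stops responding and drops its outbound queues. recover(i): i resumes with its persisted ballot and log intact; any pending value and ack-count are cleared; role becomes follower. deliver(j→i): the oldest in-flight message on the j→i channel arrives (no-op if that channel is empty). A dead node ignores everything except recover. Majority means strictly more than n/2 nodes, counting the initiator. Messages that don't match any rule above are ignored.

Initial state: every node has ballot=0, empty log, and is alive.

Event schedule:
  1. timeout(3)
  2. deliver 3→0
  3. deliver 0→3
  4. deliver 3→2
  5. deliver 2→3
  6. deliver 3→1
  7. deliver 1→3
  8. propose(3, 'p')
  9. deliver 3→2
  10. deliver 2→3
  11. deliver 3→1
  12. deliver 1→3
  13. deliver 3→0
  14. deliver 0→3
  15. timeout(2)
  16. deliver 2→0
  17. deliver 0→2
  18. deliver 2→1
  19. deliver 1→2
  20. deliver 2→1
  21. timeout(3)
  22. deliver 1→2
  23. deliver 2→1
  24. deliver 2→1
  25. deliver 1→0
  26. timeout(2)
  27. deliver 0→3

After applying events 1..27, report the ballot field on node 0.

10

1. timeout(3):  <3:cand b7 ->
2. deliver 3→0:  <0:foll b7 ->
3. deliver 0→3:  nop
4. deliver 3→2:  <2:foll b7 ->
5. deliver 2→3:  <3:lead b7 ->
6. deliver 3→1:  <1:foll b7 ->
7. deliver 1→3:  nop
8. propose(3,'p'):  nop
9. deliver 3→2:  <2:foll b7 p>
10. deliver 2→3:  nop
11. deliver 3→1:  <1:foll b7 p>
12. deliver 1→3:  <3:lead b7 p>
13. deliver 3→0:  <0:foll b7 p>
14. deliver 0→3:  nop
15. timeout(2):  <2:cand b10 p>
16. deliver 2→0:  <0:foll b10 p>
17. deliver 0→2:  nop
18. deliver 2→1:  <1:foll b10 p>
19. deliver 1→2:  <2:lead b10 p>
20. deliver 2→1:  nop
21. timeout(3):  <3:cand b11 p>
22. deliver 1→2:  nop
23. deliver 2→1:  nop
24. deliver 2→1:  nop
25. deliver 1→0:  nop
26. timeout(2):  <2:cand b14 p>
27. deliver 0→3:  nop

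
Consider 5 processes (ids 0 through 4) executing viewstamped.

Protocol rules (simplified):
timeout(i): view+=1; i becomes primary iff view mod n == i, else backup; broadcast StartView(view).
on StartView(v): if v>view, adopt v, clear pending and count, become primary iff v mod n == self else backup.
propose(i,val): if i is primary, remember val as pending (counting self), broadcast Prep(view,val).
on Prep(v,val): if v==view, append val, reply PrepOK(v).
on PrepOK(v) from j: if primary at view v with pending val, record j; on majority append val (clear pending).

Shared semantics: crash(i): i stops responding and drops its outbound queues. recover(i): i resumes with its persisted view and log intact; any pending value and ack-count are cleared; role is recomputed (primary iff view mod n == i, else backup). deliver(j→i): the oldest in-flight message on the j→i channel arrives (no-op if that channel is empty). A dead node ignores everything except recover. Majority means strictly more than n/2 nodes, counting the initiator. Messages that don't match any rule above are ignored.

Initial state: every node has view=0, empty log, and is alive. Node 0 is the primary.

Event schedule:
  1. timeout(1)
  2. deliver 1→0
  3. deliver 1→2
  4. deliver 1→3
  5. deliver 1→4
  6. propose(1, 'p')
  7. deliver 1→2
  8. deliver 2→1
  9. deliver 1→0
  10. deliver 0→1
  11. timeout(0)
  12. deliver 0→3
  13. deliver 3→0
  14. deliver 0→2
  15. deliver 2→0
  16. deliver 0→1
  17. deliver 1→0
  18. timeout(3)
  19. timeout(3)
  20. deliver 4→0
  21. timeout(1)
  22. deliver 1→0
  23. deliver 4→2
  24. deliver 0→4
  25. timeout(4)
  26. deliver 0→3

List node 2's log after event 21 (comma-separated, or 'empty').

1. timeout(1):  <1:prim v1 ->
2. deliver 1→0:  <0:back v1 ->
3. deliver 1→2:  <2:back v1 ->
4. deliver 1→3:  <3:back v1 ->
5. deliver 1→4:  <4:back v1 ->
6. propose(1,'p'):  nop
7. deliver 1→2:  <2:back v1 p>
8. deliver 2→1:  nop
9. deliver 1→0:  <0:back v1 p>
10. deliver 0→1:  <1:prim v1 p>
11. timeout(0):  <0:back v2 p>
12. deliver 0→3:  <3:back v2 ->
13. deliver 3→0:  nop
14. deliver 0→2:  <2:prim v2 p>
15. deliver 2→0:  nop
16. deliver 0→1:  <1:back v2 p>
17. deliver 1→0:  nop
18. timeout(3):  <3:prim v3 ->
19. timeout(3):  <3:back v4 ->
20. deliver 4→0:  nop
21. timeout(1):  <1:back v3 p>

p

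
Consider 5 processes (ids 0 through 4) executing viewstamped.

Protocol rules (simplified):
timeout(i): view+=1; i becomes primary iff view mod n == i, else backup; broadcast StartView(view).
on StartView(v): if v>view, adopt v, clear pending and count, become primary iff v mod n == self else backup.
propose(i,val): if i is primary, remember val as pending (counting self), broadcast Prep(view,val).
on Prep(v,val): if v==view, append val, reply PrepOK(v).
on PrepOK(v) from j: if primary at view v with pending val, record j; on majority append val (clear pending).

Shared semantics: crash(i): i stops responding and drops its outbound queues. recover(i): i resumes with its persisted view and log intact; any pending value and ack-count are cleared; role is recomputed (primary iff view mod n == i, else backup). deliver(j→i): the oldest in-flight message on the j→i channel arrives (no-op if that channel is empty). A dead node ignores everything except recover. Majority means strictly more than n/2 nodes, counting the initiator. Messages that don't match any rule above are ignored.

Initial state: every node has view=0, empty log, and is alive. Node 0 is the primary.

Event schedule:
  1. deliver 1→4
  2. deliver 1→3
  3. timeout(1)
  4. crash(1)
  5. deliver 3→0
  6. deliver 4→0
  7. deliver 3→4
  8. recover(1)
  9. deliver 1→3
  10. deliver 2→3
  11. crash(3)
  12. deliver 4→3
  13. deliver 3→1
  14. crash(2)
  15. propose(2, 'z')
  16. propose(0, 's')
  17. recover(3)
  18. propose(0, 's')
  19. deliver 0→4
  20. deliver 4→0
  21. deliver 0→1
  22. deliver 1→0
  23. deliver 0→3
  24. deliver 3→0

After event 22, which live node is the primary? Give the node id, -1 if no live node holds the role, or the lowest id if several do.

[1] deliver 1→4 → ∅
[2] deliver 1→3 → ∅
[3] timeout(1) → N1(prim v1 [-])
[4] crash(1) → N1(✗prim v1 [-])
[5] deliver 3→0 → ∅
[6] deliver 4→0 → ∅
[7] deliver 3→4 → ∅
[8] recover(1) → N1(prim v1 [-])
[9] deliver 1→3 → ∅
[10] deliver 2→3 → ∅
[11] crash(3) → N3(✗back v0 [-])
[12] deliver 4→3 → ∅
[13] deliver 3→1 → ∅
[14] crash(2) → N2(✗back v0 [-])
[15] propose(2,'z') → ∅
[16] propose(0,'s') → ∅
[17] recover(3) → N3(back v0 [-])
[18] propose(0,'s') → ∅
[19] deliver 0→4 → N4(back v0 [s])
[20] deliver 4→0 → ∅
[21] deliver 0→1 → ∅
[22] deliver 1→0 → ∅

0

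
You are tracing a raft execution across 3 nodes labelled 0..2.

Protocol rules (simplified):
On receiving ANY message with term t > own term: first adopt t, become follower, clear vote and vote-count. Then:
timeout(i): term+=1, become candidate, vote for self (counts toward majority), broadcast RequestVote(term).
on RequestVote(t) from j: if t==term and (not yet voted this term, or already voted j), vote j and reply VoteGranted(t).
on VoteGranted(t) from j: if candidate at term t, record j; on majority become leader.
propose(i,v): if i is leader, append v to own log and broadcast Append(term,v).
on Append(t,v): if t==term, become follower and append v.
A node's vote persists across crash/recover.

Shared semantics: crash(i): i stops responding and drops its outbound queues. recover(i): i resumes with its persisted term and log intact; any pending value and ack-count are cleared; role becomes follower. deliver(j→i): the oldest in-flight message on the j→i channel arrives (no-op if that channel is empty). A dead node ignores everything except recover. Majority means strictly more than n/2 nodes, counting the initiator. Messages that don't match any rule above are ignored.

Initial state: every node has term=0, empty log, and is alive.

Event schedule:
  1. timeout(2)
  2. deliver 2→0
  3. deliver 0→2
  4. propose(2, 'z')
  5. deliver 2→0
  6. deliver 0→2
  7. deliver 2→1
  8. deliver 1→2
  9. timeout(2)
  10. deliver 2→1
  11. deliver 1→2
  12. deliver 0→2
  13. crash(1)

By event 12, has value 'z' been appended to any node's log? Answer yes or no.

yes

1. timeout(2):  <2:cand t1 ->
2. deliver 2→0:  <0:foll t1 ->
3. deliver 0→2:  <2:lead t1 ->
4. propose(2,'z'):  <2:lead t1 z>
5. deliver 2→0:  <0:foll t1 z>
6. deliver 0→2:  nop
7. deliver 2→1:  <1:foll t1 ->
8. deliver 1→2:  nop
9. timeout(2):  <2:cand t2 z>
10. deliver 2→1:  <1:foll t1 z>
11. deliver 1→2:  nop
12. deliver 0→2:  nop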